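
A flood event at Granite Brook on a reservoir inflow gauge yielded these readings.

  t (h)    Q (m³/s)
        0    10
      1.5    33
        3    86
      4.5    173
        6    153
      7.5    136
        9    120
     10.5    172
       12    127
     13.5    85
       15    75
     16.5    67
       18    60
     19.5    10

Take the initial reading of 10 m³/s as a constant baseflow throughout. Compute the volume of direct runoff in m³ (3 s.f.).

Direct-runoff ordinates (Q − Q_b): 0.0, 23.0, 76.0, 163.0, 143.0, 126.0, 110.0, 162.0, 117.0, 75.0, 65.0, 57.0, 50.0, 0.0 m³/s.
ΣQ_DR = 1167 m³/s.
With Δt = 1.5 h = 5400 s, V = ΣQ_DR · Δt = 1167 × 5400 = 6.30 × 10^6 m³.

V ≈ 6.30 × 10^6 m³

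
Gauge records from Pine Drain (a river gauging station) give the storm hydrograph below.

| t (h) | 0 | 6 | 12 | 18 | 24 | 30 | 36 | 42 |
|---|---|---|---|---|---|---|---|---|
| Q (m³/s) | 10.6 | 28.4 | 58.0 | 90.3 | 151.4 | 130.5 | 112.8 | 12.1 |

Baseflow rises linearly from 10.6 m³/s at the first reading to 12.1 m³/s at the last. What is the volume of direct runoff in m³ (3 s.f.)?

Direct-runoff ordinates (Q − Q_b): 0.00, 17.59, 46.97, 79.06, 139.94, 118.83, 100.91, 0.00 m³/s.
ΣQ_DR = 503.3 m³/s.
With Δt = 6 h = 21600 s, V = ΣQ_DR · Δt = 503.3 × 21600 = 1.09 × 10^7 m³.

V ≈ 1.09 × 10^7 m³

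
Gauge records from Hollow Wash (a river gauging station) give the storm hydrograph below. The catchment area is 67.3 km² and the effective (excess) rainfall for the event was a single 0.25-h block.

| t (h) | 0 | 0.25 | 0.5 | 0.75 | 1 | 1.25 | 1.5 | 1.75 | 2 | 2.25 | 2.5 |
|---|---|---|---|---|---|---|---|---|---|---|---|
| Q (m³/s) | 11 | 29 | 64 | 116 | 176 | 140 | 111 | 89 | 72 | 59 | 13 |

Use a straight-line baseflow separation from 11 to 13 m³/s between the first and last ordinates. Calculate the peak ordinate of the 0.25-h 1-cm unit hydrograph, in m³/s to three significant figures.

Direct runoff: 0.00, 17.80, 52.60, 104.40, 164.20, 128.00, 98.80, 76.60, 59.40, 46.20, 0.00 m³/s; ΣQ_DR = 748.0 m³/s, peak = 164.20 m³/s.
Runoff depth d = ΣQ_DR·Δt / A = 748.0 × 900 / (67.3 km²) = 10.00 mm.
The 1-cm UH is the DRH scaled by (10 mm)/d, so U_p = 164.20 × 10/10.00 = 164 m³/s.

U_p ≈ 164 m³/s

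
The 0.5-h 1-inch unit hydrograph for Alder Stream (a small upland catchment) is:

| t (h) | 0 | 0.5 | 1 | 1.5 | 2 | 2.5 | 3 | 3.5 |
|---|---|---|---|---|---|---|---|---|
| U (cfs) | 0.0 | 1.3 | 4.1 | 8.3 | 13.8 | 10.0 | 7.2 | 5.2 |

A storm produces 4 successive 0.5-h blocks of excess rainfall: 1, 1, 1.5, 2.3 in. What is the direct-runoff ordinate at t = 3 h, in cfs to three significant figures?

By discrete convolution, Q_j = Σ (P_i / 1 in) · U_{j−i}.
At t = 3 h (j=6): Q = (1/1)·7.2 + (1/1)·10.0 + (1.5/1)·13.8 + (2.3/1)·8.3 = 57.0 cfs.

Q ≈ 57.0 cfs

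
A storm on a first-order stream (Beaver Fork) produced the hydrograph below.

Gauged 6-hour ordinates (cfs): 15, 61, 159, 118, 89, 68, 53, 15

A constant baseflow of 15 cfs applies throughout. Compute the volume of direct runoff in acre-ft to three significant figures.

V ≈ 227 acre-ft

Direct-runoff ordinates (Q − Q_b): 0.0, 46.0, 144.0, 103.0, 74.0, 53.0, 38.0, 0.0 cfs.
ΣQ_DR = 458.0 cfs.
With Δt = 6 h = 21600 s, V = ΣQ_DR · Δt = 458.0 × 21600 = 9.89 × 10^6 ft³ = 227 acre-ft.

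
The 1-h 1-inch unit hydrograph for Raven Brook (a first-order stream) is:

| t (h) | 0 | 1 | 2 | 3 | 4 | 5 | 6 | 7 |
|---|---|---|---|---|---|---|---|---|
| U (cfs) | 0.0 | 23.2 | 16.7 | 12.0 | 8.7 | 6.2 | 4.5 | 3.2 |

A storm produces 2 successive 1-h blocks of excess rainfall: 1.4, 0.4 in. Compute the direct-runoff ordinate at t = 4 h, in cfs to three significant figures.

By discrete convolution, Q_j = Σ (P_i / 1 in) · U_{j−i}.
At t = 4 h (j=4): Q = (1.4/1)·8.7 + (0.4/1)·12.0 = 17.0 cfs.

Q ≈ 17.0 cfs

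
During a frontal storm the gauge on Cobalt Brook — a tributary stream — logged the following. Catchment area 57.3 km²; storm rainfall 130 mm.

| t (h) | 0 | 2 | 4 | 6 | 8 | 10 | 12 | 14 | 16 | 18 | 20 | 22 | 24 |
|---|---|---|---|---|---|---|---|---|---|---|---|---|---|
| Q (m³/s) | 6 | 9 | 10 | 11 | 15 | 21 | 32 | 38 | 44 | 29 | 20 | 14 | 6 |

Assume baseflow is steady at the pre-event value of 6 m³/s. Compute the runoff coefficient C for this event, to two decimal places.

ΣQ_DR = 177.0 m³/s; V = ΣQ_DR·Δt = 1.274 × 10^6 m³.
Runoff depth d = V / A = 22.24 mm.
C = d / P = 22.24 / 130 = 0.17.

C ≈ 0.17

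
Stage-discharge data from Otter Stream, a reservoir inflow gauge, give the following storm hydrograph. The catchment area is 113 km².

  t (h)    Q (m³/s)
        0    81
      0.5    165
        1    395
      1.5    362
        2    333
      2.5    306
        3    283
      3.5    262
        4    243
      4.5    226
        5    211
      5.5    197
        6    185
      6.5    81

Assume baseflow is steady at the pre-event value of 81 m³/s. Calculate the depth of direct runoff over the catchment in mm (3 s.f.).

d ≈ 35.0 mm

Direct runoff: 0.0, 84.0, 314.0, 281.0, 252.0, 225.0, 202.0, 181.0, 162.0, 145.0, 130.0, 116.0, 104.0, 0.0 m³/s; ΣQ_DR = 2196 m³/s.
V = ΣQ_DR · Δt = 2196 × 1800 s = 3.953 × 10^6 m³.
Over A = 113 km², depth = V / A = 35.0 mm.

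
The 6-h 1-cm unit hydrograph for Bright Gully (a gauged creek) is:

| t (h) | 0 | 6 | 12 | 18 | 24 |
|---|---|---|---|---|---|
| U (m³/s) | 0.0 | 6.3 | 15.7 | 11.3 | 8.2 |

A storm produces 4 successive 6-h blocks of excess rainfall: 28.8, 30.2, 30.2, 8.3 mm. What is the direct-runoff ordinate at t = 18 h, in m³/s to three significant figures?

Q ≈ 99.0 m³/s

By discrete convolution, Q_j = Σ (P_i / 10 mm) · U_{j−i}.
At t = 18 h (j=3): Q = (28.8/10)·11.3 + (30.2/10)·15.7 + (30.2/10)·6.3 + (8.3/10)·0.0 = 99.0 m³/s.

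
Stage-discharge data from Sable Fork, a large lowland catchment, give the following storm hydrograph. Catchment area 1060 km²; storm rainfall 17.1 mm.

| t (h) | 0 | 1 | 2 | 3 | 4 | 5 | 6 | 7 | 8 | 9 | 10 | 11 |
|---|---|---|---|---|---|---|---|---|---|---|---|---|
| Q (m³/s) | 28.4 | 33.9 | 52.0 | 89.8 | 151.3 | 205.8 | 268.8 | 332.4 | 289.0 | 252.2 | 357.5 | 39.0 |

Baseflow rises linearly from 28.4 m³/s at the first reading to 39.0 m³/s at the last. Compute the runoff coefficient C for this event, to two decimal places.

C ≈ 0.34

ΣQ_DR = 1696 m³/s; V = ΣQ_DR·Δt = 6.105 × 10^6 m³.
Runoff depth d = V / A = 5.759 mm.
C = d / P = 5.759 / 17.1 = 0.34.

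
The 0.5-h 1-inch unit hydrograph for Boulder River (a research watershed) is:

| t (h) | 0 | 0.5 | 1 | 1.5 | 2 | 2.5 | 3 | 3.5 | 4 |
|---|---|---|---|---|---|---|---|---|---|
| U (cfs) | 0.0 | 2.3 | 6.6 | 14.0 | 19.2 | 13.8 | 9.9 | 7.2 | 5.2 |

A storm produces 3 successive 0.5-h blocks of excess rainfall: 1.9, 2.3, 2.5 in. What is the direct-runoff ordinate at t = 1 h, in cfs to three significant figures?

Q ≈ 17.8 cfs

By discrete convolution, Q_j = Σ (P_i / 1 in) · U_{j−i}.
At t = 1 h (j=2): Q = (1.9/1)·6.6 + (2.3/1)·2.3 + (2.5/1)·0.0 = 17.8 cfs.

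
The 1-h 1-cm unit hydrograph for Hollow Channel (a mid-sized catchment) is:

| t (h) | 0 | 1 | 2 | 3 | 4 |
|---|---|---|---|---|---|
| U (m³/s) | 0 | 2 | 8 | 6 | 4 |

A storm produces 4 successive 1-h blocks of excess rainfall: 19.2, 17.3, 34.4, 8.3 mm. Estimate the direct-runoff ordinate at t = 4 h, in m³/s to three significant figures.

Q ≈ 47.2 m³/s

By discrete convolution, Q_j = Σ (P_i / 10 mm) · U_{j−i}.
At t = 4 h (j=4): Q = (19.2/10)·4 + (17.3/10)·6 + (34.4/10)·8 + (8.3/10)·2 = 47.2 m³/s.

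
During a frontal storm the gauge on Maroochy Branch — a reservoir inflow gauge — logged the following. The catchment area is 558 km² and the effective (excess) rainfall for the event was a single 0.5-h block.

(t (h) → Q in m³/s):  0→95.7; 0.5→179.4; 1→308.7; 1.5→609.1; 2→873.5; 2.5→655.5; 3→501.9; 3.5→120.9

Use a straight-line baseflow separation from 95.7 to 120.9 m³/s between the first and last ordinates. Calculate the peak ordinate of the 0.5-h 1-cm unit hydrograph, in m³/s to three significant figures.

Direct runoff: 0.00, 80.10, 205.80, 502.60, 763.40, 541.80, 384.60, 0.00 m³/s; ΣQ_DR = 2478 m³/s, peak = 763.40 m³/s.
Runoff depth d = ΣQ_DR·Δt / A = 2478 × 1800 / (558 km²) = 7.995 mm.
The 1-cm UH is the DRH scaled by (10 mm)/d, so U_p = 763.40 × 10/7.995 = 955 m³/s.

U_p ≈ 955 m³/s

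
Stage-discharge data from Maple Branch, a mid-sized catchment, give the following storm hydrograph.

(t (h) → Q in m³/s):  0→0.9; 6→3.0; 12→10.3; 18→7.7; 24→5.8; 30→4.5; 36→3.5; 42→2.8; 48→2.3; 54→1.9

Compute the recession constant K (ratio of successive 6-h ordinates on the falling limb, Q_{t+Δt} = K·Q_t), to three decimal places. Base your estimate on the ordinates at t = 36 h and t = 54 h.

Using the recession-limb readings at t = 36 h and t = 54 h: Q falls from 3.5 to 1.9 m³/s over 3 intervals.
K = (Q₂/Q₁)^(1/3) = (1.9/3.5)^(1/3) = 0.816.

K ≈ 0.816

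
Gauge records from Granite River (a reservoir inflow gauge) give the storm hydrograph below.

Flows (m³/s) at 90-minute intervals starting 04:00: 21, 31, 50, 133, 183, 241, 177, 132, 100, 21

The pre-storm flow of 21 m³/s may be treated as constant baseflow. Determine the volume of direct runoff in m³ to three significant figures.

V ≈ 4.75 × 10^6 m³

Direct-runoff ordinates (Q − Q_b): 0.0, 10.0, 29.0, 112.0, 162.0, 220.0, 156.0, 111.0, 79.0, 0.0 m³/s.
ΣQ_DR = 879.0 m³/s.
With Δt = 1.5 h = 5400 s, V = ΣQ_DR · Δt = 879.0 × 5400 = 4.75 × 10^6 m³.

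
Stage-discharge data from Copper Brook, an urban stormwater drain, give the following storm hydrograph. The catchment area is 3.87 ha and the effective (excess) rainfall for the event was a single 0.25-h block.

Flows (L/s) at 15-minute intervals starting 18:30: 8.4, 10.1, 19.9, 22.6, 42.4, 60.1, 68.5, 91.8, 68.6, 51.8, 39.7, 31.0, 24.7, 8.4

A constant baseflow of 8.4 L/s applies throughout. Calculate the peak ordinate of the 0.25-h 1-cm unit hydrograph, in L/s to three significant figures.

U_p ≈ 83.3 L/s

Direct runoff: 0.0, 1.7, 11.5, 14.2, 34.0, 51.7, 60.1, 83.4, 60.2, 43.4, 31.3, 22.6, 16.3, 0.0 L/s; ΣQ_DR = 430.4 L/s, peak = 83.4 L/s.
Runoff depth d = ΣQ_DR·Δt / A = 430.4 × 900 / (3.87 ha) = 10.01 mm.
The 1-cm UH is the DRH scaled by (10 mm)/d, so U_p = 83.4 × 10/10.01 = 83.3 L/s.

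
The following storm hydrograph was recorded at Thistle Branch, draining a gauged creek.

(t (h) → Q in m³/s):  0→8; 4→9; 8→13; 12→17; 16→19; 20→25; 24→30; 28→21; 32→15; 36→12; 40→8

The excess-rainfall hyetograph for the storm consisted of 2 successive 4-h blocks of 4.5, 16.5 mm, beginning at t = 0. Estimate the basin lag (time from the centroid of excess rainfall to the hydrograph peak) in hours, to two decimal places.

t_L ≈ 18.86 h

Centroid of excess rainfall: t_c = Σ P_i·t̄_i / ΣP_i = 5.1429 h (block centres at 2, 6 h).
Hydrograph peak occurs at t = 24 h, so basin lag t_L = 24 − 5.1429 = 18.86 h.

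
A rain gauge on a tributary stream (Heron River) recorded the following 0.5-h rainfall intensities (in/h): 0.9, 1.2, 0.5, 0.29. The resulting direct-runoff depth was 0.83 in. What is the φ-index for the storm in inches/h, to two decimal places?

φ ≈ 0.31 in/h

Only the 3 blocks with intensity above φ contribute runoff: 0.9, 1.2, 0.5 in/h.
Σ(I−φ)·Δt = d  ⇒  (0.9+1.2+0.5 − 3φ)·0.5 = 0.83
φ = (2.600 − 0.83/0.5) / 3 = 0.31 in/h.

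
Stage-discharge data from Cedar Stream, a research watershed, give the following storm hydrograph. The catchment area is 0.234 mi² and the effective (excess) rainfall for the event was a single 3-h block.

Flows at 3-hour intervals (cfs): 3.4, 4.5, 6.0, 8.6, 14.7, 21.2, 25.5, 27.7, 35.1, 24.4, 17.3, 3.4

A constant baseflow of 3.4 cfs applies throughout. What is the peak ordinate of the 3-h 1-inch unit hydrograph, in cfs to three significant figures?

U_p ≈ 10.6 cfs

Direct runoff: 0.0, 1.1, 2.6, 5.2, 11.3, 17.8, 22.1, 24.3, 31.7, 21.0, 13.9, 0.0 cfs; ΣQ_DR = 151.0 cfs, peak = 31.7 cfs.
Runoff depth d = ΣQ_DR·Δt / A = 151.0 × 10800 / (0.234 mi²) = 3.000 in.
The 1-inch UH is the DRH scaled by (1 in)/d, so U_p = 31.7 × 1/3.000 = 10.6 cfs.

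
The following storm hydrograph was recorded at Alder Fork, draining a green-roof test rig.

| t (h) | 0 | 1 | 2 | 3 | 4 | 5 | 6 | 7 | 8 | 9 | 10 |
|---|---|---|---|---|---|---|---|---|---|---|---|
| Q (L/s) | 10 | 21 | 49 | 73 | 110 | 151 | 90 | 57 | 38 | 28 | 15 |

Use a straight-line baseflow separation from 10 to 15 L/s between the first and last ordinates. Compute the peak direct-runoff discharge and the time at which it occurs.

Q_p = 138.50 L/s at t = 5 h

Subtracting baseflow gives direct-runoff ordinates: 0.00, 10.50, 38.00, 61.50, 98.00, 138.50, 77.00, 43.50, 24.00, 13.50, 0.00 L/s.
The maximum is 138.50 L/s, occurring at the reading for t = 5 h.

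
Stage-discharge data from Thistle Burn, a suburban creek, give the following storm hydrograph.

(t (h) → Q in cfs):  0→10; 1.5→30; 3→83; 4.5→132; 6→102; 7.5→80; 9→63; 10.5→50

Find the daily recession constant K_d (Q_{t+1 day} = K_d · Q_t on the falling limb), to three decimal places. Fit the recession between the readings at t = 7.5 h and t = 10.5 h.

Between t = 7.5 h and t = 10.5 h the flow falls from 80 to 50 cfs over 2×1.5 h = 3 h.
Per-interval ratio K = (50/80)^(1/2) = 0.7906; K_d = K^(24/1.5) = 0.023.

K_d ≈ 0.023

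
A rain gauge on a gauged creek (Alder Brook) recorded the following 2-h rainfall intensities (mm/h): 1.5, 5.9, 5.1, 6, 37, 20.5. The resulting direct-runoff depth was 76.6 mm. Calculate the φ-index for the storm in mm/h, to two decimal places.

φ ≈ 9.60 mm/h

Only the 2 blocks with intensity above φ contribute runoff: 37, 20.5 mm/h.
Σ(I−φ)·Δt = d  ⇒  (37+20.5 − 2φ)·2 = 76.6
φ = (57.50 − 76.6/2) / 2 = 9.60 mm/h.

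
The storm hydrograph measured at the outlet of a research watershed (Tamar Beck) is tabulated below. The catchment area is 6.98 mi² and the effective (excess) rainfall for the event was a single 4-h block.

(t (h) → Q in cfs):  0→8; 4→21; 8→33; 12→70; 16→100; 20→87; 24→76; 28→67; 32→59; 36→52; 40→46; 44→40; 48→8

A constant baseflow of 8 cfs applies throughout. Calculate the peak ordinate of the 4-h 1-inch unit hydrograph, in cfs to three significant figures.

U_p ≈ 184 cfs

Direct runoff: 0.0, 13.0, 25.0, 62.0, 92.0, 79.0, 68.0, 59.0, 51.0, 44.0, 38.0, 32.0, 0.0 cfs; ΣQ_DR = 563.0 cfs, peak = 92.0 cfs.
Runoff depth d = ΣQ_DR·Δt / A = 563.0 × 14400 / (6.98 mi²) = 0.5000 in.
The 1-inch UH is the DRH scaled by (1 in)/d, so U_p = 92.0 × 1/0.5000 = 184 cfs.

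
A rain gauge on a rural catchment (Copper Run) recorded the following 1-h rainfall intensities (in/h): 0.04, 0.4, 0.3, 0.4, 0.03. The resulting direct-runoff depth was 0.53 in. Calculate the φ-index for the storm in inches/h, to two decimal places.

φ ≈ 0.19 in/h

Only the 3 blocks with intensity above φ contribute runoff: 0.4, 0.3, 0.4 in/h.
Σ(I−φ)·Δt = d  ⇒  (0.4+0.3+0.4 − 3φ)·1 = 0.53
φ = (1.100 − 0.53/1) / 3 = 0.19 in/h.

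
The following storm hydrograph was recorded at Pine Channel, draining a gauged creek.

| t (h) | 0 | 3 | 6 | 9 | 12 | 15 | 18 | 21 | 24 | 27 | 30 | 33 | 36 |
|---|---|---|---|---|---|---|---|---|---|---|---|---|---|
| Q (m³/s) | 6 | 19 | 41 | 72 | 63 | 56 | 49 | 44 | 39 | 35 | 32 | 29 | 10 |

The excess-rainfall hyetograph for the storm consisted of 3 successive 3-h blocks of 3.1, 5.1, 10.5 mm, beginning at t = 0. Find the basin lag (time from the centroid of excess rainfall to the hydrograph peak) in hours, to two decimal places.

t_L ≈ 3.31 h

Centroid of excess rainfall: t_c = Σ P_i·t̄_i / ΣP_i = 5.6872 h (block centres at 1.5, 4.5, 7.5 h).
Hydrograph peak occurs at t = 9 h, so basin lag t_L = 9 − 5.6872 = 3.31 h.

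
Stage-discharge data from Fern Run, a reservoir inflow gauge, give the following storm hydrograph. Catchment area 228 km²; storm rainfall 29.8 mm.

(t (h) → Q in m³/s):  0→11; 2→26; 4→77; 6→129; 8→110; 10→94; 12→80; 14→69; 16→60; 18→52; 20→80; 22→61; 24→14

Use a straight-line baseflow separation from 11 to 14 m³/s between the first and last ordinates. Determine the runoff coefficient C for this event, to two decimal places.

ΣQ_DR = 700.5 m³/s; V = ΣQ_DR·Δt = 5.044 × 10^6 m³.
Runoff depth d = V / A = 22.12 mm.
C = d / P = 22.12 / 29.8 = 0.74.

C ≈ 0.74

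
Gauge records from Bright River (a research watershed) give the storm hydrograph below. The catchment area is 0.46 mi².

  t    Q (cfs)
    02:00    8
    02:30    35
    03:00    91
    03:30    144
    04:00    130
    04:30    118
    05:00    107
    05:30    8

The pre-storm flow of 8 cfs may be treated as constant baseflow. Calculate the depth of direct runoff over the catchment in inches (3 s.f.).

Direct runoff: 0.0, 27.0, 83.0, 136.0, 122.0, 110.0, 99.0, 0.0 cfs; ΣQ_DR = 577.0 cfs.
V = ΣQ_DR · Δt = 577.0 × 1800 s = 1.039 × 10^6 ft³.
Over A = 0.46 mi², depth = V / A = 0.972 in.

d ≈ 0.972 in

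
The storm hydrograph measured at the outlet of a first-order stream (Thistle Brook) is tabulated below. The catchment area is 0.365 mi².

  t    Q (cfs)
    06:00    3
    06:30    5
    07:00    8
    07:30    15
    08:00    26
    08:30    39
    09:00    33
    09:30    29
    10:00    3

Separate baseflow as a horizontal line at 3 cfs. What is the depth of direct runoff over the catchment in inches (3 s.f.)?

Direct runoff: 0.0, 2.0, 5.0, 12.0, 23.0, 36.0, 30.0, 26.0, 0.0 cfs; ΣQ_DR = 134.0 cfs.
V = ΣQ_DR · Δt = 134.0 × 1800 s = 2.412 × 10^5 ft³.
Over A = 0.365 mi², depth = V / A = 0.284 in.

d ≈ 0.284 in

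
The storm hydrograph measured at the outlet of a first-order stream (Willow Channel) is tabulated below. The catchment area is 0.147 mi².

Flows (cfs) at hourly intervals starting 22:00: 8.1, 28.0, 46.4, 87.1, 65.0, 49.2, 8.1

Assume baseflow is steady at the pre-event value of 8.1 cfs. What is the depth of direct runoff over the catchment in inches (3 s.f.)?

d ≈ 2.48 in

Direct runoff: 0.0, 19.9, 38.3, 79.0, 56.9, 41.1, 0.0 cfs; ΣQ_DR = 235.2 cfs.
V = ΣQ_DR · Δt = 235.2 × 3600 s = 8.467 × 10^5 ft³.
Over A = 0.147 mi², depth = V / A = 2.48 in.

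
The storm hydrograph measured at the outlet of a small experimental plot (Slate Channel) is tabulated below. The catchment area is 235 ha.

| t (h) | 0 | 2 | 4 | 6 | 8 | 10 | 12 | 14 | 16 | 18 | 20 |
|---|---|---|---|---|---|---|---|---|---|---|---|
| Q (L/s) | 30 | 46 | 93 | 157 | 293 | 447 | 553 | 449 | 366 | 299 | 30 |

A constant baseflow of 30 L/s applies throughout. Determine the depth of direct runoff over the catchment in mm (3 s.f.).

d ≈ 7.45 mm

Direct runoff: 0.0, 16.0, 63.0, 127.0, 263.0, 417.0, 523.0, 419.0, 336.0, 269.0, 0.0 L/s; ΣQ_DR = 2433 L/s.
V = ΣQ_DR · Δt = 2433 × 7200 s = 1.752 × 10^7 L.
Over A = 235 ha, depth = V / A = 7.45 mm.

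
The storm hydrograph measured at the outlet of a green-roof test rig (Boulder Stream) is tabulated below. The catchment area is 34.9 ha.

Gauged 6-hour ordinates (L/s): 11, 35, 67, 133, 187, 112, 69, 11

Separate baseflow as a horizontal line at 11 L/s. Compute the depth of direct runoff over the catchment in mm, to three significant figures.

Direct runoff: 0.0, 24.0, 56.0, 122.0, 176.0, 101.0, 58.0, 0.0 L/s; ΣQ_DR = 537.0 L/s.
V = ΣQ_DR · Δt = 537.0 × 21600 s = 1.160 × 10^7 L.
Over A = 34.9 ha, depth = V / A = 33.2 mm.

d ≈ 33.2 mm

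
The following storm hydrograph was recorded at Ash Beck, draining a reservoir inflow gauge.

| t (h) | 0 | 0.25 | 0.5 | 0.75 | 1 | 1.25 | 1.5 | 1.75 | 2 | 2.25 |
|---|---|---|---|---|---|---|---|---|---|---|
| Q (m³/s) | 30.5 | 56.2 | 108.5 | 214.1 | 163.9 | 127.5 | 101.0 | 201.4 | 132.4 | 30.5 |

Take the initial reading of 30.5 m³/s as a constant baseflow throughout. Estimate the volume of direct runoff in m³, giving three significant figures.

Direct-runoff ordinates (Q − Q_b): 0.0, 25.7, 78.0, 183.6, 133.4, 97.0, 70.5, 170.9, 101.9, 0.0 m³/s.
ΣQ_DR = 861.0 m³/s.
With Δt = 0.25 h = 900 s, V = ΣQ_DR · Δt = 861.0 × 900 = 7.75 × 10^5 m³.

V ≈ 7.75 × 10^5 m³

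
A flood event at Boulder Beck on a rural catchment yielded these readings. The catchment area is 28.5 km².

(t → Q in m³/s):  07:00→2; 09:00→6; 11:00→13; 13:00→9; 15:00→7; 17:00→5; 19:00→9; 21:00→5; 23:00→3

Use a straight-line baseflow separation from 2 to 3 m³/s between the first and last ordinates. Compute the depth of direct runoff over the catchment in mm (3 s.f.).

d ≈ 9.22 mm

Direct runoff: 0.00, 3.88, 10.75, 6.62, 4.50, 2.38, 6.25, 2.12, 0.00 m³/s; ΣQ_DR = 36.50 m³/s.
V = ΣQ_DR · Δt = 36.50 × 7200 s = 2.628 × 10^5 m³.
Over A = 28.5 km², depth = V / A = 9.22 mm.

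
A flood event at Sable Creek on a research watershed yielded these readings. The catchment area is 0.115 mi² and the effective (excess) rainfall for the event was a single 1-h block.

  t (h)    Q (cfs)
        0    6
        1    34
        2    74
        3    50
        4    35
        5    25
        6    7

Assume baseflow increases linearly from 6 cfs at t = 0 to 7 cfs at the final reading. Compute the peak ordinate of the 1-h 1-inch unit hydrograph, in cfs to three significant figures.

Direct runoff: 0.00, 27.83, 67.67, 43.50, 28.33, 18.17, 0.00 cfs; ΣQ_DR = 185.5 cfs, peak = 67.67 cfs.
Runoff depth d = ΣQ_DR·Δt / A = 185.5 × 3600 / (0.115 mi²) = 2.500 in.
The 1-inch UH is the DRH scaled by (1 in)/d, so U_p = 67.67 × 1/2.500 = 27.1 cfs.

U_p ≈ 27.1 cfs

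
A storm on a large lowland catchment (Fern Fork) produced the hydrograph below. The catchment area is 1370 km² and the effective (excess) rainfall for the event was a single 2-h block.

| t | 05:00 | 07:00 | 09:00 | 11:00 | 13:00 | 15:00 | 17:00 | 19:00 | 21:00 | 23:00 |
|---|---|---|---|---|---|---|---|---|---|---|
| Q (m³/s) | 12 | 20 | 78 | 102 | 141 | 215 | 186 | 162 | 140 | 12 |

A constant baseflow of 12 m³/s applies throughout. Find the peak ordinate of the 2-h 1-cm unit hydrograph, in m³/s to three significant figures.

U_p ≈ 407 m³/s

Direct runoff: 0.0, 8.0, 66.0, 90.0, 129.0, 203.0, 174.0, 150.0, 128.0, 0.0 m³/s; ΣQ_DR = 948.0 m³/s, peak = 203.0 m³/s.
Runoff depth d = ΣQ_DR·Δt / A = 948.0 × 7200 / (1370 km²) = 4.982 mm.
The 1-cm UH is the DRH scaled by (10 mm)/d, so U_p = 203.0 × 10/4.982 = 407 m³/s.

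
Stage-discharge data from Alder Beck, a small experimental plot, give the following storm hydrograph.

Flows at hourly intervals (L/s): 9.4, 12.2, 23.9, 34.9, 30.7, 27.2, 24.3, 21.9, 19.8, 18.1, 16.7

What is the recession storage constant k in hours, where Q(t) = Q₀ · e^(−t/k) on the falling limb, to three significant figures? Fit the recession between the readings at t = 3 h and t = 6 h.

On the falling limb, Q drops from 34.9 to 24.3 L/s between t = 3 h and t = 6 h (Δt = 3 h).
k = −Δt / ln(Q₂/Q₁) = −3 / ln(24.3/34.9) = 8.29 h.

k ≈ 8.29 h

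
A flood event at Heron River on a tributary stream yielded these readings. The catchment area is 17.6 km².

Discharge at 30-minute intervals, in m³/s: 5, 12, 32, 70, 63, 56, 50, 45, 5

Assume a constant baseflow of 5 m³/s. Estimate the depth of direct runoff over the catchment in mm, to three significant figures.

Direct runoff: 0.0, 7.0, 27.0, 65.0, 58.0, 51.0, 45.0, 40.0, 0.0 m³/s; ΣQ_DR = 293.0 m³/s.
V = ΣQ_DR · Δt = 293.0 × 1800 s = 5.274 × 10^5 m³.
Over A = 17.6 km², depth = V / A = 30.0 mm.

d ≈ 30.0 mm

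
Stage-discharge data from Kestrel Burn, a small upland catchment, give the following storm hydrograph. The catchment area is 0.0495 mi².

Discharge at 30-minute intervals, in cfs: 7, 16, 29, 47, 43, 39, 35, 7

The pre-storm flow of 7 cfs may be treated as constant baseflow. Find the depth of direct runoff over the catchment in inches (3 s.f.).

Direct runoff: 0.0, 9.0, 22.0, 40.0, 36.0, 32.0, 28.0, 0.0 cfs; ΣQ_DR = 167.0 cfs.
V = ΣQ_DR · Δt = 167.0 × 1800 s = 3.006 × 10^5 ft³.
Over A = 0.0495 mi², depth = V / A = 2.61 in.

d ≈ 2.61 in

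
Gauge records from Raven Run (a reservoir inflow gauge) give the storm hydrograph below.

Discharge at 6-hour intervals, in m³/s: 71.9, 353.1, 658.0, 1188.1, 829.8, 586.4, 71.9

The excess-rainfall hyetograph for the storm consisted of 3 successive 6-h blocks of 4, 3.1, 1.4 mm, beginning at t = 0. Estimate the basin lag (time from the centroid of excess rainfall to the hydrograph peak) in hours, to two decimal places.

Centroid of excess rainfall: t_c = Σ P_i·t̄_i / ΣP_i = 7.1647 h (block centres at 3, 9, 15 h).
Hydrograph peak occurs at t = 18 h, so basin lag t_L = 18 − 7.1647 = 10.84 h.

t_L ≈ 10.84 h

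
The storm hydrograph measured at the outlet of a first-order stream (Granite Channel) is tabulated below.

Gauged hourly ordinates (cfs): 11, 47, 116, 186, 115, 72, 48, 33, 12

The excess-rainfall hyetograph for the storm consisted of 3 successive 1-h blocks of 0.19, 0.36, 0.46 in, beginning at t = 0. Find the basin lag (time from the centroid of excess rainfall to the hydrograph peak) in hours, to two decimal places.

Centroid of excess rainfall: t_c = Σ P_i·t̄_i / ΣP_i = 1.7673 h (block centres at 0.5, 1.5, 2.5 h).
Hydrograph peak occurs at t = 3 h, so basin lag t_L = 3 − 1.7673 = 1.23 h.

t_L ≈ 1.23 h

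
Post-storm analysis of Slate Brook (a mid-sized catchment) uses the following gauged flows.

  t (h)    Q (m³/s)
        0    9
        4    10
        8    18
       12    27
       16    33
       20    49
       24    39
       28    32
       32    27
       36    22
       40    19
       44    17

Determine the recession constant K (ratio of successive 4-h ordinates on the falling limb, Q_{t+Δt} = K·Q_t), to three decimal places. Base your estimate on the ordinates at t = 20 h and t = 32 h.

K ≈ 0.820

Using the recession-limb readings at t = 20 h and t = 32 h: Q falls from 49 to 27 m³/s over 3 intervals.
K = (Q₂/Q₁)^(1/3) = (27/49)^(1/3) = 0.820.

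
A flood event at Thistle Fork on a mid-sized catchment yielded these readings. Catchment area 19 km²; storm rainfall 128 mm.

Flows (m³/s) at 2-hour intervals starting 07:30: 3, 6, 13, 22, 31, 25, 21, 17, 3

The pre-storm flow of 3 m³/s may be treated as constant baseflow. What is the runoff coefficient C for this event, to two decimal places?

C ≈ 0.34

ΣQ_DR = 114.0 m³/s; V = ΣQ_DR·Δt = 8.208 × 10^5 m³.
Runoff depth d = V / A = 43.20 mm.
C = d / P = 43.20 / 128 = 0.34.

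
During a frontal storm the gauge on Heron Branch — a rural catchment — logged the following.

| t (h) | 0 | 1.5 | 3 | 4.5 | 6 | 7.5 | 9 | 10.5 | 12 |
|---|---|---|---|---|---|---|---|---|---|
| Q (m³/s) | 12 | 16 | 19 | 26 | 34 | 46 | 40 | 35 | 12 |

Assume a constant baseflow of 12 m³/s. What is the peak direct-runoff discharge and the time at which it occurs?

Subtracting baseflow gives direct-runoff ordinates: 0.0, 4.0, 7.0, 14.0, 22.0, 34.0, 28.0, 23.0, 0.0 m³/s.
The maximum is 34.0 m³/s, occurring at the reading for t = 7.5 h.

Q_p = 34.0 m³/s at t = 7.5 h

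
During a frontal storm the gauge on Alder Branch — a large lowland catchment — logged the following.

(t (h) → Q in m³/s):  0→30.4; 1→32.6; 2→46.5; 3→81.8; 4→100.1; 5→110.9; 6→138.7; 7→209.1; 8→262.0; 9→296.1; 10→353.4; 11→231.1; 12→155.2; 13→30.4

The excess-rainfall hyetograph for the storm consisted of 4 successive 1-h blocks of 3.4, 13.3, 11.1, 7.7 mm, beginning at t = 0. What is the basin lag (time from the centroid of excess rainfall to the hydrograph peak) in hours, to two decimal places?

t_L ≈ 7.85 h

Centroid of excess rainfall: t_c = Σ P_i·t̄_i / ΣP_i = 2.1507 h (block centres at 0.5, 1.5, 2.5, 3.5 h).
Hydrograph peak occurs at t = 10 h, so basin lag t_L = 10 − 2.1507 = 7.85 h.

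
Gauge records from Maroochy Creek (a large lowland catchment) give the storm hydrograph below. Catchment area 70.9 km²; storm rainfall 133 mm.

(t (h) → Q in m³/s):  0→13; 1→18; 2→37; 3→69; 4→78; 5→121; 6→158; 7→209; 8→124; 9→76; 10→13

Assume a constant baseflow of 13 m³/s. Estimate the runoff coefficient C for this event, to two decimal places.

C ≈ 0.30

ΣQ_DR = 773.0 m³/s; V = ΣQ_DR·Δt = 2.783 × 10^6 m³.
Runoff depth d = V / A = 39.25 mm.
C = d / P = 39.25 / 133 = 0.30.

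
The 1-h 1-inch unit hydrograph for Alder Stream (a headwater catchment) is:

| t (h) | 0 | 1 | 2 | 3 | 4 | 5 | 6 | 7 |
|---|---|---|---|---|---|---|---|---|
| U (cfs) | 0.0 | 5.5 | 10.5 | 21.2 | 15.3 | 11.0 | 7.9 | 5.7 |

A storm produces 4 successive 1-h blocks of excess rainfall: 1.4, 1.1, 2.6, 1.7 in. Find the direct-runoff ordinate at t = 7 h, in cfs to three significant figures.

By discrete convolution, Q_j = Σ (P_i / 1 in) · U_{j−i}.
At t = 7 h (j=7): Q = (1.4/1)·5.7 + (1.1/1)·7.9 + (2.6/1)·11.0 + (1.7/1)·15.3 = 71.3 cfs.

Q ≈ 71.3 cfs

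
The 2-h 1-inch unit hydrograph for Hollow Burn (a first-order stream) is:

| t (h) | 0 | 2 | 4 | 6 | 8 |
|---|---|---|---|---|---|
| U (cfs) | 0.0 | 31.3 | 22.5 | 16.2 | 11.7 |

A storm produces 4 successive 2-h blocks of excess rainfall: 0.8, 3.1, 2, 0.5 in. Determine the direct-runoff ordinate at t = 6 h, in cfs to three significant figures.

Q ≈ 145 cfs

By discrete convolution, Q_j = Σ (P_i / 1 in) · U_{j−i}.
At t = 6 h (j=3): Q = (0.8/1)·16.2 + (3.1/1)·22.5 + (2/1)·31.3 + (0.5/1)·0.0 = 145 cfs.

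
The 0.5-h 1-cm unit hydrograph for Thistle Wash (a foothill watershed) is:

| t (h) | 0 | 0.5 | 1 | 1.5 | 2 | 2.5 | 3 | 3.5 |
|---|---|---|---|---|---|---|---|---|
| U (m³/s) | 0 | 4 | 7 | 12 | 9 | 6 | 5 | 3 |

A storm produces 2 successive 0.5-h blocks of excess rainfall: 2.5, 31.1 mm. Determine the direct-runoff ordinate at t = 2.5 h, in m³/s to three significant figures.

By discrete convolution, Q_j = Σ (P_i / 10 mm) · U_{j−i}.
At t = 2.5 h (j=5): Q = (2.5/10)·6 + (31.1/10)·9 = 29.5 m³/s.

Q ≈ 29.5 m³/s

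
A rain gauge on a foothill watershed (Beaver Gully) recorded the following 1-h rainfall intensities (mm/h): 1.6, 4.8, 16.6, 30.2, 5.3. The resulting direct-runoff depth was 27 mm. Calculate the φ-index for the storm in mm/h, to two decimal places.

Only the 2 blocks with intensity above φ contribute runoff: 16.6, 30.2 mm/h.
Σ(I−φ)·Δt = d  ⇒  (16.6+30.2 − 2φ)·1 = 27
φ = (46.80 − 27/1) / 2 = 9.90 mm/h.

φ ≈ 9.90 mm/h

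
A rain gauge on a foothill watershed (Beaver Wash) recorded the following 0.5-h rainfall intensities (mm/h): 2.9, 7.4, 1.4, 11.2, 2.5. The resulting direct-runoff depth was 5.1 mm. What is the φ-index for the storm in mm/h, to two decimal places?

φ ≈ 4.20 mm/h

Only the 2 blocks with intensity above φ contribute runoff: 7.4, 11.2 mm/h.
Σ(I−φ)·Δt = d  ⇒  (7.4+11.2 − 2φ)·0.5 = 5.1
φ = (18.60 − 5.1/0.5) / 2 = 4.20 mm/h.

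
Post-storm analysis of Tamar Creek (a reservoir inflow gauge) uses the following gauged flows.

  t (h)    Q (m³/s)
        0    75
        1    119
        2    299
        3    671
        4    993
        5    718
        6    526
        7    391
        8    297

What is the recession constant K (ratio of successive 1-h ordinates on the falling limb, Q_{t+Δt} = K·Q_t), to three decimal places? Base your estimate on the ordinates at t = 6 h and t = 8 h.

K ≈ 0.751

Using the recession-limb readings at t = 6 h and t = 8 h: Q falls from 526 to 297 m³/s over 2 intervals.
K = (Q₂/Q₁)^(1/2) = (297/526)^(1/2) = 0.751.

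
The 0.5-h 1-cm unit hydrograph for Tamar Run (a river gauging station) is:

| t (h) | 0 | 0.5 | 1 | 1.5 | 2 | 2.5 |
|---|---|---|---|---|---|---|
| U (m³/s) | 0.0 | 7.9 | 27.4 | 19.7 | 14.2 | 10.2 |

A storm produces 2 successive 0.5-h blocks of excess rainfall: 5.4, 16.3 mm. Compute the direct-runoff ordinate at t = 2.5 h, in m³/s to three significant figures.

By discrete convolution, Q_j = Σ (P_i / 10 mm) · U_{j−i}.
At t = 2.5 h (j=5): Q = (5.4/10)·10.2 + (16.3/10)·14.2 = 28.7 m³/s.

Q ≈ 28.7 m³/s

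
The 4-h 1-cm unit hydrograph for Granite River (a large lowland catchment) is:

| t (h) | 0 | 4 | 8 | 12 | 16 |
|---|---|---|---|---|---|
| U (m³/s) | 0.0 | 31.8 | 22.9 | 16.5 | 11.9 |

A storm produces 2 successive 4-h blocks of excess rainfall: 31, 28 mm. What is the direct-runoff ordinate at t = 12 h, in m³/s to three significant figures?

Q ≈ 115 m³/s

By discrete convolution, Q_j = Σ (P_i / 10 mm) · U_{j−i}.
At t = 12 h (j=3): Q = (31/10)·16.5 + (28/10)·22.9 = 115 m³/s.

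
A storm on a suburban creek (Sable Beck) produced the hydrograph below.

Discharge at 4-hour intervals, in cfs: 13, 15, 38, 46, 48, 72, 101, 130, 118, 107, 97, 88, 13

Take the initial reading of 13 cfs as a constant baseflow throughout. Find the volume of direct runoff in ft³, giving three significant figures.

Direct-runoff ordinates (Q − Q_b): 0.0, 2.0, 25.0, 33.0, 35.0, 59.0, 88.0, 117.0, 105.0, 94.0, 84.0, 75.0, 0.0 cfs.
ΣQ_DR = 717.0 cfs.
With Δt = 4 h = 14400 s, V = ΣQ_DR · Δt = 717.0 × 14400 = 1.03 × 10^7 ft³.

V ≈ 1.03 × 10^7 ft³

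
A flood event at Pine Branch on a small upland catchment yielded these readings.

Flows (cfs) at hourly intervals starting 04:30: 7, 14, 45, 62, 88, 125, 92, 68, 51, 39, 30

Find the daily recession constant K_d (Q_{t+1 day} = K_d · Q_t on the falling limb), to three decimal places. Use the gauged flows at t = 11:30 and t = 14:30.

Between t = 11:30 and t = 14:30 the flow falls from 68 to 30 cfs over 3×1 h = 3 h.
Per-interval ratio K = (30/68)^(1/3) = 0.7613; K_d = K^(24/1) = 0.001.

K_d ≈ 0.001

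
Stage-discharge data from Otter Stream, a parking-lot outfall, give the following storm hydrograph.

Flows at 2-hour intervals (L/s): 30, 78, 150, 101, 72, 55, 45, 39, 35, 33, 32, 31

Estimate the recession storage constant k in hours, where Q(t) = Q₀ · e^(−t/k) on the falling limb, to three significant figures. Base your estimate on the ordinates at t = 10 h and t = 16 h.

On the falling limb, Q drops from 55 to 35 L/s between t = 10 h and t = 16 h (Δt = 6 h).
k = −Δt / ln(Q₂/Q₁) = −6 / ln(35/55) = 13.3 h.

k ≈ 13.3 h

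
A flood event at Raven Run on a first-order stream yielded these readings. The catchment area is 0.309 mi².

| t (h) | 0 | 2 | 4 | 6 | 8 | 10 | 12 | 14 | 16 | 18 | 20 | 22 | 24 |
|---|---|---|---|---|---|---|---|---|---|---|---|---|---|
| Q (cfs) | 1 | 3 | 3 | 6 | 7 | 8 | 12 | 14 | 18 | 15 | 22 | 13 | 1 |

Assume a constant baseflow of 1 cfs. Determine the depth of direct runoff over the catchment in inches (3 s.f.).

d ≈ 1.10 in

Direct runoff: 0.0, 2.0, 2.0, 5.0, 6.0, 7.0, 11.0, 13.0, 17.0, 14.0, 21.0, 12.0, 0.0 cfs; ΣQ_DR = 110.0 cfs.
V = ΣQ_DR · Δt = 110.0 × 7200 s = 7.920 × 10^5 ft³.
Over A = 0.309 mi², depth = V / A = 1.10 in.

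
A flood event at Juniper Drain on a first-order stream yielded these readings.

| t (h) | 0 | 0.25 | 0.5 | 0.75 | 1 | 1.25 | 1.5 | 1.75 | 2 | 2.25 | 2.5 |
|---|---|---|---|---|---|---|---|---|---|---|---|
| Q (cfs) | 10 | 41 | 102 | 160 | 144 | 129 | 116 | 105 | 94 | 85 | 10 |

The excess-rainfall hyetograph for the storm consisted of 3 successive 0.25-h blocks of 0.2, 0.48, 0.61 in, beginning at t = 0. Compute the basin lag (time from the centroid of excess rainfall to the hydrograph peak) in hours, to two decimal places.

t_L ≈ 0.30 h

Centroid of excess rainfall: t_c = Σ P_i·t̄_i / ΣP_i = 0.4545 h (block centres at 0.125, 0.375, 0.625 h).
Hydrograph peak occurs at t = 0.75 h, so basin lag t_L = 0.75 − 0.4545 = 0.30 h.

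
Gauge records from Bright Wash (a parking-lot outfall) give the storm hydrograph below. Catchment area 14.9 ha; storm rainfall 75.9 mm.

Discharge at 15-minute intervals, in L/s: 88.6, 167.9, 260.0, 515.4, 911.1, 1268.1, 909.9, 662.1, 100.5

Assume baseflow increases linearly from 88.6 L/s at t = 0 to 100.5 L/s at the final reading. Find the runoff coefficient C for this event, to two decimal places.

ΣQ_DR = 4033 L/s; V = ΣQ_DR·Δt = 3.629 × 10^6 L.
Runoff depth d = V / A = 24.36 mm.
C = d / P = 24.36 / 75.9 = 0.32.

C ≈ 0.32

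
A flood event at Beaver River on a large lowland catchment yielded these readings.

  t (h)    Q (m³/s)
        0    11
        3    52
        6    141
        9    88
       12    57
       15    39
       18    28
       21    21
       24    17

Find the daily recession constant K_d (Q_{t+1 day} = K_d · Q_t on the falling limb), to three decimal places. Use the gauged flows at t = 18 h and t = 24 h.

Between t = 18 h and t = 24 h the flow falls from 28 to 17 m³/s over 2×3 h = 6 h.
Per-interval ratio K = (17/28)^(1/2) = 0.7792; K_d = K^(24/3) = 0.136.

K_d ≈ 0.136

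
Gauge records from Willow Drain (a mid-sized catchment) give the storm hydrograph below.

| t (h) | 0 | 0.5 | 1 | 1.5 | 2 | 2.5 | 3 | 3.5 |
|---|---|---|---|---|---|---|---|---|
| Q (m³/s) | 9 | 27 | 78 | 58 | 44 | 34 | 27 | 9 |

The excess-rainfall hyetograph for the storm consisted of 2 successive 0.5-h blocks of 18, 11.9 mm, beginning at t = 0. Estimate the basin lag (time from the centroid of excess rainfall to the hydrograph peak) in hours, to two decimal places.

Centroid of excess rainfall: t_c = Σ P_i·t̄_i / ΣP_i = 0.4490 h (block centres at 0.25, 0.75 h).
Hydrograph peak occurs at t = 1 h, so basin lag t_L = 1 − 0.4490 = 0.55 h.

t_L ≈ 0.55 h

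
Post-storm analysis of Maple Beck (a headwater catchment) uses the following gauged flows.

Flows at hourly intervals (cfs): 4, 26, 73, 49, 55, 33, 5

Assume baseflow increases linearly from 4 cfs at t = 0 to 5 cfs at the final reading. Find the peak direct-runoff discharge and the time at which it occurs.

Q_p = 68.67 cfs at t = 2 h

Subtracting baseflow gives direct-runoff ordinates: 0.00, 21.83, 68.67, 44.50, 50.33, 28.17, 0.00 cfs.
The maximum is 68.67 cfs, occurring at the reading for t = 2 h.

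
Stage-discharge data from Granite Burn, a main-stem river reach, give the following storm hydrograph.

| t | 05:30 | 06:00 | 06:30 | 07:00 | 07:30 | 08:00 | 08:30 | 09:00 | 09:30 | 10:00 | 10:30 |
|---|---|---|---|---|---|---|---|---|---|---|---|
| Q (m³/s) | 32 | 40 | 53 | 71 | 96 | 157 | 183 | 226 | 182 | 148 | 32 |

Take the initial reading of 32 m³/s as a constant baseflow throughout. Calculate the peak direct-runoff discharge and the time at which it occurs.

Subtracting baseflow gives direct-runoff ordinates: 0.0, 8.0, 21.0, 39.0, 64.0, 125.0, 151.0, 194.0, 150.0, 116.0, 0.0 m³/s.
The maximum is 194.0 m³/s, occurring at the reading for t = 09:00.

Q_p = 194.0 m³/s at t = 09:00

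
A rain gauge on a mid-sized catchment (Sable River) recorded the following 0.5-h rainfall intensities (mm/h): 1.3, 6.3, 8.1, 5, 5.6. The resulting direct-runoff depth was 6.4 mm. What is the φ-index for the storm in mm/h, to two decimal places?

Only the 4 blocks with intensity above φ contribute runoff: 6.3, 8.1, 5, 5.6 mm/h.
Σ(I−φ)·Δt = d  ⇒  (6.3+8.1+5+5.6 − 4φ)·0.5 = 6.4
φ = (25.00 − 6.4/0.5) / 4 = 3.05 mm/h.

φ ≈ 3.05 mm/h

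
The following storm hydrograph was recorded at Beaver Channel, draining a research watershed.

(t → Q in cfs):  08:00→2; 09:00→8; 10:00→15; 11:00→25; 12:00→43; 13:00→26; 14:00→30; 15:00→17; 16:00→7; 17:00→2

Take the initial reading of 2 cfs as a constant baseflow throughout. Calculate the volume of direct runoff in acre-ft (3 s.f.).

V ≈ 12.8 acre-ft

Direct-runoff ordinates (Q − Q_b): 0.0, 6.0, 13.0, 23.0, 41.0, 24.0, 28.0, 15.0, 5.0, 0.0 cfs.
ΣQ_DR = 155.0 cfs.
With Δt = 1 h = 3600 s, V = ΣQ_DR · Δt = 155.0 × 3600 = 5.58 × 10^5 ft³ = 12.8 acre-ft.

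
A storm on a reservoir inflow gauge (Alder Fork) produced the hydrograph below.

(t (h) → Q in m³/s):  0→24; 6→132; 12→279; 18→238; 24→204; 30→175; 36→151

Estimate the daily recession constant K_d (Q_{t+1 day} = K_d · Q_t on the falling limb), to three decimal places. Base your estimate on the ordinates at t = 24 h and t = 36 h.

Between t = 24 h and t = 36 h the flow falls from 204 to 151 m³/s over 2×6 h = 12 h.
Per-interval ratio K = (151/204)^(1/2) = 0.8603; K_d = K^(24/6) = 0.548.

K_d ≈ 0.548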